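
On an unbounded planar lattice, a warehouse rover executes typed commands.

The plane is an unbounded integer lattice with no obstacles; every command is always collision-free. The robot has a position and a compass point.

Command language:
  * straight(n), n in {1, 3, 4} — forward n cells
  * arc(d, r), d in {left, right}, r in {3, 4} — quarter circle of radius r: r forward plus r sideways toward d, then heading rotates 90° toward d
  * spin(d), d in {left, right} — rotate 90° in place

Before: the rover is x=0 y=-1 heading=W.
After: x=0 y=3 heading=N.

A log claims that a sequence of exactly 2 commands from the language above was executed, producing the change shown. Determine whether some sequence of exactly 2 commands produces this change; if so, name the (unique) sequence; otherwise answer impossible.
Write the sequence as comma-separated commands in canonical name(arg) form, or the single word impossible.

key: position moved to (0,3) AND the heading swung to N — translation plus rotation needed
initial: x=0 y=-1 heading=W
[1] after spin(right): x=0 y=-1 heading=N
[2] after straight(4): x=0 y=3 heading=N
uniquely the one of 81 2-step routes that fits.

spin(right), straight(4)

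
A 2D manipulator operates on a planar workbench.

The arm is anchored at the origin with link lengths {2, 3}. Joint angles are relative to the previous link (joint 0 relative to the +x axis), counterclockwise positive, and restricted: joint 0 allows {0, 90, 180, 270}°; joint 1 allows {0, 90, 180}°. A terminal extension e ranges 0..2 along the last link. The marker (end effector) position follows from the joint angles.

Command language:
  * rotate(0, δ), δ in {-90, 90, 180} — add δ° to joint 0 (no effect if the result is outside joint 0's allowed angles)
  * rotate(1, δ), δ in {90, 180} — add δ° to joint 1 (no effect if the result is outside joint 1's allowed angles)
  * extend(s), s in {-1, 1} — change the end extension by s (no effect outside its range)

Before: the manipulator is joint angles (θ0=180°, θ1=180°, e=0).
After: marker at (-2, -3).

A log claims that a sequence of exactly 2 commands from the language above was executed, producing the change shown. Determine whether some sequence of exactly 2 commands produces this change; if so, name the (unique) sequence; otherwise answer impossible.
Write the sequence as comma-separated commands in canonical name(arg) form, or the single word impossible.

key: running rotate(1, 90) before rotate(1, 180) would end elsewhere — order is forced
start: joint angles (θ0=180°, θ1=180°, e=0)
[1] after rotate(1, 180): joint angles (θ0=180°, θ1=0°, e=0)
[2] after rotate(1, 90): joint angles (θ0=180°, θ1=90°, e=0)
no rival 2-sequence matches.

rotate(1, 180), rotate(1, 90)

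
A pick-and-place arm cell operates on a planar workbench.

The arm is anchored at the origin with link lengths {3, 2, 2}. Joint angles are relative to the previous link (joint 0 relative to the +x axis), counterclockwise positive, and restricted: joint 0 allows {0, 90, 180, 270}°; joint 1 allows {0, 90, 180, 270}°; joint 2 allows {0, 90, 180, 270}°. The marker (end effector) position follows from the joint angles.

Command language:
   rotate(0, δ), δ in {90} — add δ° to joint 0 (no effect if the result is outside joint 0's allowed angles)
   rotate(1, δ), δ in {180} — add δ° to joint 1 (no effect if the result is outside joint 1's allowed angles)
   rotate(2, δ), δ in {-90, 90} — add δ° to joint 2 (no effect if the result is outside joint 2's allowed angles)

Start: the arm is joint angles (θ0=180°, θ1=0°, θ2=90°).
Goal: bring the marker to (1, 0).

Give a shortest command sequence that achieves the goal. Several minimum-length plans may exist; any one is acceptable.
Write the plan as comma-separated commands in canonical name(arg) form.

t0: joint angles (θ0=180°, θ1=0°, θ2=90°)
t=1 rotate(1, 180) ⇒ joint angles (θ0=180°, θ1=180°, θ2=90°)
t=2 rotate(2, -90) ⇒ joint angles (θ0=180°, θ1=180°, θ2=0°)
nothing shorter than 2 reaches the goal.

rotate(1, 180), rotate(2, -90)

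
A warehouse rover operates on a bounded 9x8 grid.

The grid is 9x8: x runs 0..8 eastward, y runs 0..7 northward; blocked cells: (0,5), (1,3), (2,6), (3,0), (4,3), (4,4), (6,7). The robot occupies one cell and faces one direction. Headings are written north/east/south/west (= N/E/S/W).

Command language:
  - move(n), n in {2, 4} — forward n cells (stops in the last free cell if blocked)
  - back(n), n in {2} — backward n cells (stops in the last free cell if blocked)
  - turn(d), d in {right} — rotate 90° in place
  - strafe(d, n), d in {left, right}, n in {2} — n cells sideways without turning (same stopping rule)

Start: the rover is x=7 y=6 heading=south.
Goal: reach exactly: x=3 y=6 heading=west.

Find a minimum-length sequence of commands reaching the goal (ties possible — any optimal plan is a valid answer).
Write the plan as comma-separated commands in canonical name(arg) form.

turn(right), move(4)

initial: x=7 y=6 heading=south
1. turn(right) → x=7 y=6 heading=west
2. move(4) → x=3 y=6 heading=west
minimal: 2 command(s), checked below 2.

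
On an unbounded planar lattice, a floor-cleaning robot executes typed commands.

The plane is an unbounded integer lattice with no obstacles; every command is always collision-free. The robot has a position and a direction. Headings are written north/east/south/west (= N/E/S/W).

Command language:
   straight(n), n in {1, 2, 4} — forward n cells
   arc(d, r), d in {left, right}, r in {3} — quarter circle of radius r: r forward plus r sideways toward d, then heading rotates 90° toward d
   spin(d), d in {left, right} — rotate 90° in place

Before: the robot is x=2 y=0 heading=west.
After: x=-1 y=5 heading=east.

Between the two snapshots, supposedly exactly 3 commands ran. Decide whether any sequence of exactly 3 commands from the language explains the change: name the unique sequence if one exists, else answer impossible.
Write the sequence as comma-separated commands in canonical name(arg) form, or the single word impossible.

arc(right, 3), straight(2), spin(right)

key: running spin(right) before arc(right, 3) would end elsewhere — order is forced
initial: x=2 y=0 heading=west
[1] after arc(right, 3): x=-1 y=3 heading=north
[2] after straight(2): x=-1 y=5 heading=north
[3] after spin(right): x=-1 y=5 heading=east
uniquely the one of 343 3-step routes that fits.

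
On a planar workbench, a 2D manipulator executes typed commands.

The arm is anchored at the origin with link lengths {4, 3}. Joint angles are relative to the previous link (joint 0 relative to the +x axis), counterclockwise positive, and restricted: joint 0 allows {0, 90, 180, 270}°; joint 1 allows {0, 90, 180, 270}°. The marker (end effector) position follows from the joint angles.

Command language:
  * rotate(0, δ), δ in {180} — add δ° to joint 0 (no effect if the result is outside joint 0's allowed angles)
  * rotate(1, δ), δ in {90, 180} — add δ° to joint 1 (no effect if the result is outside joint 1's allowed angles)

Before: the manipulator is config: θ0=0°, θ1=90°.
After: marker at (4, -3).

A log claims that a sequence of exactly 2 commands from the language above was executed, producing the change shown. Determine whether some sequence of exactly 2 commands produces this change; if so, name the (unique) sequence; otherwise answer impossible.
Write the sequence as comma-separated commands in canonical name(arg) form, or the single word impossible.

begin: config: θ0=0°, θ1=90°
t=1 rotate(1, 90) ⇒ config: θ0=0°, θ1=180°
t=2 rotate(1, 90) ⇒ config: θ0=0°, θ1=270°
uniquely the one of 9 2-step routes that fits.

rotate(1, 90), rotate(1, 90)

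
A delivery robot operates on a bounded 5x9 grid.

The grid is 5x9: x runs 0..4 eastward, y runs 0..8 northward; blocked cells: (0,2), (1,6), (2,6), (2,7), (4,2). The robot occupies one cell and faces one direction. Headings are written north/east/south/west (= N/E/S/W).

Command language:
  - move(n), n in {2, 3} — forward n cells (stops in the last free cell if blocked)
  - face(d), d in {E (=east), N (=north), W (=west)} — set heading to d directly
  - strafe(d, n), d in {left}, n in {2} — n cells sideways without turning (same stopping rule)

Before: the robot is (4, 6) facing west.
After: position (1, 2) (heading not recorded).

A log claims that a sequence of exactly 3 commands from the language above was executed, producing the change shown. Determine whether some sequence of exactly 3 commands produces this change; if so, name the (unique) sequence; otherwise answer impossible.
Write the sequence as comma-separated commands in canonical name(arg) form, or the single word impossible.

strafe(left, 2), move(3), strafe(left, 2)

initial: (4, 6) facing west
step 1 (strafe(left, 2)): (4, 4) facing west
step 2 (move(3)): (1, 4) facing west
step 3 (strafe(left, 2)): (1, 2) facing west
no other 3-command option fits: unique.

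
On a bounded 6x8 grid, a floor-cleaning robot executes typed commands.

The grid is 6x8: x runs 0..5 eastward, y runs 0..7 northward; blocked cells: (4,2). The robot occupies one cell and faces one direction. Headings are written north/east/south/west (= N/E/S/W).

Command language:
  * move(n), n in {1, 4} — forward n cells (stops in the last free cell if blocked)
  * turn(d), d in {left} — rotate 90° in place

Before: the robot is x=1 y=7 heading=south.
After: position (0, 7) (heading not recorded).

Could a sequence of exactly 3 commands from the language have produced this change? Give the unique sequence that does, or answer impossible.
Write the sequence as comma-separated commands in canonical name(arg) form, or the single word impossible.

impossible

all 27 sequences checked — none match.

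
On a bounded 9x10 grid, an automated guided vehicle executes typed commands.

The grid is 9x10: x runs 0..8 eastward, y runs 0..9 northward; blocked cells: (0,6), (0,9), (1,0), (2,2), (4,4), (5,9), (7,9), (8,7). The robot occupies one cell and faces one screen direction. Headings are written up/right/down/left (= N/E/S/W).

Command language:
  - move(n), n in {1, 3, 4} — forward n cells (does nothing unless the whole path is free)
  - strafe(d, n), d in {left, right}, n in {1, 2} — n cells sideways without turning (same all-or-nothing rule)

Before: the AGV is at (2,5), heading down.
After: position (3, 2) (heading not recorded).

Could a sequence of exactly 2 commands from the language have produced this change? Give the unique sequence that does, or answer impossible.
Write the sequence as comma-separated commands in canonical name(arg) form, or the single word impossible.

strafe(left, 1), move(3)

key: order matters: swapping strafe(left, 1) and move(3) lands elsewhere
initial: at (2,5), heading down
step 1 (strafe(left, 1)): at (3,5), heading down
step 2 (move(3)): at (3,2), heading down
all 49 alternatives checked — unique.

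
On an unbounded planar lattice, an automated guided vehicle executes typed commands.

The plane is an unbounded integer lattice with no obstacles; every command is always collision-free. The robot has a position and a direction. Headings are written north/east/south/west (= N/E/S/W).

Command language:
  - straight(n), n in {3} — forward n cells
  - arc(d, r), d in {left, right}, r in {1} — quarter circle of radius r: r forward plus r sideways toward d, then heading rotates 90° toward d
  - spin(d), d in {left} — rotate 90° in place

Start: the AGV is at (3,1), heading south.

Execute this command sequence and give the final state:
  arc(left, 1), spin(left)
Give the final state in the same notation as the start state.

at (4,0), heading north

begin: at (3,1), heading south
t=1 arc(left, 1) ⇒ at (4,0), heading east
t=2 spin(left) ⇒ at (4,0), heading north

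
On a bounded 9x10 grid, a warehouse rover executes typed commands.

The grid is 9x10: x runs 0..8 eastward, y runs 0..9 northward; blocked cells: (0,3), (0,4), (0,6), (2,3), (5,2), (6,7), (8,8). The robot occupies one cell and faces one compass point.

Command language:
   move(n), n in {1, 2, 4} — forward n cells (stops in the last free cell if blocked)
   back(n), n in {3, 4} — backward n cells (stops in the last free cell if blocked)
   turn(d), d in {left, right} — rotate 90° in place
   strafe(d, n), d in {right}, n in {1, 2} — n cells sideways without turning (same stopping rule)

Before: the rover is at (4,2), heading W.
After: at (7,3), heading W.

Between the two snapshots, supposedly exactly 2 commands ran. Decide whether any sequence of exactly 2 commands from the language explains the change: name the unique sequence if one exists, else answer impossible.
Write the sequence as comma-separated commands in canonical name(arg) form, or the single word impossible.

key: order matters: swapping strafe(right, 1) and back(3) lands elsewhere
begin: at (4,2), heading W
1. strafe(right, 1) → at (4,3), heading W
2. back(3) → at (7,3), heading W
no rival 2-sequence matches.

strafe(right, 1), back(3)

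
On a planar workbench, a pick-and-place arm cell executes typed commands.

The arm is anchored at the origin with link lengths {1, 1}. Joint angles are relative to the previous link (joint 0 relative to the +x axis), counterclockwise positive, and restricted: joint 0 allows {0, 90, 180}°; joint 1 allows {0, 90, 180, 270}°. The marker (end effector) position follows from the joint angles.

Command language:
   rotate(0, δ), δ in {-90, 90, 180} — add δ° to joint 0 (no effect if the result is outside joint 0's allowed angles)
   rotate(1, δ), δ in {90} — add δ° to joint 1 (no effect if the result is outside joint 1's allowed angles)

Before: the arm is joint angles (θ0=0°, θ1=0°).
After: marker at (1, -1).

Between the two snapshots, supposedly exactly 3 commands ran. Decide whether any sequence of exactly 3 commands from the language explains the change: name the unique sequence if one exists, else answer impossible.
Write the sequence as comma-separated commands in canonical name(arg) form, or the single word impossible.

rotate(1, 90), rotate(1, 90), rotate(1, 90)

begin: joint angles (θ0=0°, θ1=0°)
[1] after rotate(1, 90): joint angles (θ0=0°, θ1=90°)
[2] after rotate(1, 90): joint angles (θ0=0°, θ1=180°)
[3] after rotate(1, 90): joint angles (θ0=0°, θ1=270°)
no other 3-command option fits: unique.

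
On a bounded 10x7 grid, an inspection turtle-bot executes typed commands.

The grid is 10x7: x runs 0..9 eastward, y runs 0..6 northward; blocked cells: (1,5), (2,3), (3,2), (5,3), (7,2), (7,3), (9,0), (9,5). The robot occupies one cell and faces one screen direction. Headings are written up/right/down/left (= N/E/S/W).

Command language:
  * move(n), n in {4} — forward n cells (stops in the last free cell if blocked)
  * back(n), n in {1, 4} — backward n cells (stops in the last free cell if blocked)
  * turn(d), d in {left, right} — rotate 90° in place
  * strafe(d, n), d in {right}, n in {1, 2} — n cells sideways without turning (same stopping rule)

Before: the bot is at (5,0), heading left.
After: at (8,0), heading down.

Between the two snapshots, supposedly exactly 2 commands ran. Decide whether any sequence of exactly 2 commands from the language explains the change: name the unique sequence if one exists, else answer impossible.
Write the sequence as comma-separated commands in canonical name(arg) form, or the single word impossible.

key: back(4) is stopped early by the blocked cell at (9,0)
from: at (5,0), heading left
1. back(4) → at (8,0), heading left
2. turn(left) → at (8,0), heading down
uniquely the one of 49 2-step routes that fits.

back(4), turn(left)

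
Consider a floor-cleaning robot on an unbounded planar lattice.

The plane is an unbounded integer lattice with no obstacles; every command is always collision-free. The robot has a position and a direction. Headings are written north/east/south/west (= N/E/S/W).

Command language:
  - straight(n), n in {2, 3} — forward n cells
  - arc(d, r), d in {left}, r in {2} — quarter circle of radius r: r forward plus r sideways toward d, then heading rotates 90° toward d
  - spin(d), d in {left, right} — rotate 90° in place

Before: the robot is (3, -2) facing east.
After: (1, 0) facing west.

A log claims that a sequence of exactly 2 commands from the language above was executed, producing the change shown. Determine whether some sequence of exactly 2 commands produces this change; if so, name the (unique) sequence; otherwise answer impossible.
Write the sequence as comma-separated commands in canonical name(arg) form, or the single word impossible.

key: order matters: swapping spin(left) and arc(left, 2) lands elsewhere
begin: (3, -2) facing east
1. spin(left) → (3, -2) facing north
2. arc(left, 2) → (1, 0) facing west
no other 2-command option fits: unique.

spin(left), arc(left, 2)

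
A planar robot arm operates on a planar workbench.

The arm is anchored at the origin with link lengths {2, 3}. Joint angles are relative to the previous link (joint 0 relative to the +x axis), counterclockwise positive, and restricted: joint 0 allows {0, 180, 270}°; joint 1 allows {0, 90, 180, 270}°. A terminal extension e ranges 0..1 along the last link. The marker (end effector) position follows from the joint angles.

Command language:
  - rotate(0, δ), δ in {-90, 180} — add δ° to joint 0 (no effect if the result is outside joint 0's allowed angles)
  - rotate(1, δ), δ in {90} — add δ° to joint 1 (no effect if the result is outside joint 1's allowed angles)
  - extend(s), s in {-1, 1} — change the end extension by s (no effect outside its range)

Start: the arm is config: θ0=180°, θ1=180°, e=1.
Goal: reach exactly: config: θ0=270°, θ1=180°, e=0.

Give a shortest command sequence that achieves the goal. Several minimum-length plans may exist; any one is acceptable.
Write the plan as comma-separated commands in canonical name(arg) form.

begin: config: θ0=180°, θ1=180°, e=1
step 1 (rotate(0, 180)): config: θ0=0°, θ1=180°, e=1
step 2 (rotate(0, -90)): config: θ0=270°, θ1=180°, e=1
step 3 (extend(-1)): config: θ0=270°, θ1=180°, e=0
shorter routes all fall short; 3 is best.

rotate(0, 180), rotate(0, -90), extend(-1)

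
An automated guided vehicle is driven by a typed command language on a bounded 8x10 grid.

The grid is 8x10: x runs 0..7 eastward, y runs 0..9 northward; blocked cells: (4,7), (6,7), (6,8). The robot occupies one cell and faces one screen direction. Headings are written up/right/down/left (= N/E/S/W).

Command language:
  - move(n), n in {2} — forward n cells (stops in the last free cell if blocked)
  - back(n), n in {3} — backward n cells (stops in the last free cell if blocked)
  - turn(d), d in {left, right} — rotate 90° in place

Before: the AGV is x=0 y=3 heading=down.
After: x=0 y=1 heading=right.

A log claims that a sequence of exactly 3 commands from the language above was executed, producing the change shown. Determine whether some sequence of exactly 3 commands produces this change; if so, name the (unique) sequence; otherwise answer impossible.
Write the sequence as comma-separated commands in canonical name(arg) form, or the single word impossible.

key: cell and facing (now E) both changed — the 3 commands mix motion and turning
begin: x=0 y=3 heading=down
[1] after move(2): x=0 y=1 heading=down
[2] after turn(left): x=0 y=1 heading=right
[3] after back(3): x=0 y=1 heading=right
all 64 alternatives checked — unique.

move(2), turn(left), back(3)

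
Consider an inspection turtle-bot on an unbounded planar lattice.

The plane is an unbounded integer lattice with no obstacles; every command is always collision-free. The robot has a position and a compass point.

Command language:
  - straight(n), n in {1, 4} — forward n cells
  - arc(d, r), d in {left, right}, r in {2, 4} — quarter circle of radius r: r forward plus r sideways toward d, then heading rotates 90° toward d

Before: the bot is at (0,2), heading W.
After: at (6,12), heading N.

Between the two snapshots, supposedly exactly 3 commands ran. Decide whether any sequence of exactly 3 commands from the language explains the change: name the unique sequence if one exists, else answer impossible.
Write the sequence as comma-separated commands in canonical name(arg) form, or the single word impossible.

key: order matters: swapping arc(right, 2) and arc(left, 4) lands elsewhere
t0: at (0,2), heading W
1. arc(right, 2) → at (-2,4), heading N
2. arc(right, 4) → at (2,8), heading E
3. arc(left, 4) → at (6,12), heading N
no rival 3-sequence matches.

arc(right, 2), arc(right, 4), arc(left, 4)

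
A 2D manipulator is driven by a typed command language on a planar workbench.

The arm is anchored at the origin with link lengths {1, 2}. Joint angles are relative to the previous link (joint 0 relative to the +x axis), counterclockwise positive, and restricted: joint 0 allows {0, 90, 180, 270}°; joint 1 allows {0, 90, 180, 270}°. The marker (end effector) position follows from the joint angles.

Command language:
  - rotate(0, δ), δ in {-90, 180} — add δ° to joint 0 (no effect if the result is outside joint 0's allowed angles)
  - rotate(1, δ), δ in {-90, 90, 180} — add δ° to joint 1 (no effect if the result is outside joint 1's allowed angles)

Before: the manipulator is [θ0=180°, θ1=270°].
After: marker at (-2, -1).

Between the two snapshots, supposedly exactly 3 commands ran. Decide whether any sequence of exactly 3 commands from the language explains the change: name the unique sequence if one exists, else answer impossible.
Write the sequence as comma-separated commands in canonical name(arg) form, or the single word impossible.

from: [θ0=180°, θ1=270°]
step 1 (rotate(0, -90)): [θ0=90°, θ1=270°]
step 2 (rotate(0, -90)): [θ0=0°, θ1=270°]
step 3 (rotate(0, -90)): [θ0=270°, θ1=270°]
no other 3-command option fits: unique.

rotate(0, -90), rotate(0, -90), rotate(0, -90)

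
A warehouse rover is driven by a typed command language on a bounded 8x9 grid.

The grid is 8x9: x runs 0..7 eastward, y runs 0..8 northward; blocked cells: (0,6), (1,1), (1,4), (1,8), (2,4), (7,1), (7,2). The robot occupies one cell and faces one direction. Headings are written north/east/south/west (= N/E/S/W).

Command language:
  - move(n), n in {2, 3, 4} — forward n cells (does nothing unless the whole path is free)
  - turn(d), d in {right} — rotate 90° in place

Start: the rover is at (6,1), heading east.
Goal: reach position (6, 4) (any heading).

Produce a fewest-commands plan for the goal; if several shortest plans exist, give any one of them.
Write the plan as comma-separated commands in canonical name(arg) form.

turn(right), turn(right), turn(right), move(3)

t0: at (6,1), heading east
step 1 (turn(right)): at (6,1), heading south
step 2 (turn(right)): at (6,1), heading west
step 3 (turn(right)): at (6,1), heading north
step 4 (move(3)): at (6,4), heading north
nothing shorter than 4 reaches the goal.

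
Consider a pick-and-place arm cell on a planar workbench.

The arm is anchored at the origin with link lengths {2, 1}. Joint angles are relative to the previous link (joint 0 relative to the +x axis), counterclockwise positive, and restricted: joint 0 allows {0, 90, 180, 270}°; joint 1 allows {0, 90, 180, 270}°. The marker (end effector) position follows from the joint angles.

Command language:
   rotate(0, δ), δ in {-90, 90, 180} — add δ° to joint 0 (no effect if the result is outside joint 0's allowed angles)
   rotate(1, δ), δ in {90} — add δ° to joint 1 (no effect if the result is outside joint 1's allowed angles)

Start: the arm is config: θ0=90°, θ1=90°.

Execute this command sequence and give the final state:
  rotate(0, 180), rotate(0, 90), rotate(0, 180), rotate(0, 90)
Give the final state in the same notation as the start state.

config: θ0=270°, θ1=90°

from: config: θ0=90°, θ1=90°
[1] after rotate(0, 180): config: θ0=270°, θ1=90°
[2] after rotate(0, 90): config: θ0=0°, θ1=90°
[3] after rotate(0, 180): config: θ0=180°, θ1=90°
[4] after rotate(0, 90): config: θ0=270°, θ1=90°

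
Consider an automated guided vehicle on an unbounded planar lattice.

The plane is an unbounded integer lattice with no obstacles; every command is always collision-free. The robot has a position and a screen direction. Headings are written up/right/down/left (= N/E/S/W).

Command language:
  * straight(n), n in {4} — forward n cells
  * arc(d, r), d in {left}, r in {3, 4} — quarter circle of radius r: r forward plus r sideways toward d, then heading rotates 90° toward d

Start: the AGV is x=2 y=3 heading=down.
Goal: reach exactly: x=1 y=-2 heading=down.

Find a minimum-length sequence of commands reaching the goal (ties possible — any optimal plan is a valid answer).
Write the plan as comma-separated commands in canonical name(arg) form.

straight(4), arc(left, 3), arc(left, 3), arc(left, 3), arc(left, 4)

begin: x=2 y=3 heading=down
1. straight(4) → x=2 y=-1 heading=down
2. arc(left, 3) → x=5 y=-4 heading=right
3. arc(left, 3) → x=8 y=-1 heading=up
4. arc(left, 3) → x=5 y=2 heading=left
5. arc(left, 4) → x=1 y=-2 heading=down
no 4-step plan works, so 5 is optimal.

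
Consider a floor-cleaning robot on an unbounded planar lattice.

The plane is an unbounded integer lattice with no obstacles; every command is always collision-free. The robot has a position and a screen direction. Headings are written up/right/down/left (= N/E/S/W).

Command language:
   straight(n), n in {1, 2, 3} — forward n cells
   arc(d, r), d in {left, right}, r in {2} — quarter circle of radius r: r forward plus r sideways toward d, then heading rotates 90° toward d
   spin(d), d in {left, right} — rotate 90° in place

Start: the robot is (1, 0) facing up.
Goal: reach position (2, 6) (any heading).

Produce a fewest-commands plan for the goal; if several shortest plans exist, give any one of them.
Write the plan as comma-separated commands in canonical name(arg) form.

arc(left, 2), arc(right, 2), arc(right, 2), straight(3)

begin: (1, 0) facing up
1. arc(left, 2) → (-1, 2) facing left
2. arc(right, 2) → (-3, 4) facing up
3. arc(right, 2) → (-1, 6) facing right
4. straight(3) → (2, 6) facing right
shorter routes all fall short; 4 is best.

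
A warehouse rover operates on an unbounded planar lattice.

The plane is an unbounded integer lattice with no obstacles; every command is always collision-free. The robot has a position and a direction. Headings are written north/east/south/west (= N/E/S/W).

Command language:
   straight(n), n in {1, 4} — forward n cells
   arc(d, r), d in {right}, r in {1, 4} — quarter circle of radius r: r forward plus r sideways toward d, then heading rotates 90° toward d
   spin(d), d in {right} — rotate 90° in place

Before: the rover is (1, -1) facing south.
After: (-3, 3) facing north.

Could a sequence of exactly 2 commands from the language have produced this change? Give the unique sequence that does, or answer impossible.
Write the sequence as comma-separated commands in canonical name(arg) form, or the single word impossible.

spin(right), arc(right, 4)

key: position moved to (-3,3) AND the heading swung to N — translation plus rotation needed
start: (1, -1) facing south
step 1 (spin(right)): (1, -1) facing west
step 2 (arc(right, 4)): (-3, 3) facing north
uniquely the one of 25 2-step routes that fits.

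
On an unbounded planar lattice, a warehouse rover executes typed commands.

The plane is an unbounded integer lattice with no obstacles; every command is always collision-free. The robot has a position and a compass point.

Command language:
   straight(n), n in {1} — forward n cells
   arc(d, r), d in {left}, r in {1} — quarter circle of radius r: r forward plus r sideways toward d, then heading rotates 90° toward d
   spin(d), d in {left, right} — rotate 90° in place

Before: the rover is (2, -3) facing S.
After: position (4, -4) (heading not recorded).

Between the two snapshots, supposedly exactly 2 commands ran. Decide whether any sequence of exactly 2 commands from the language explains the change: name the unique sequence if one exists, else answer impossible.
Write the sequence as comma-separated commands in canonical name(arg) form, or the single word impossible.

key: running straight(1) before arc(left, 1) would end elsewhere — order is forced
from: (2, -3) facing S
1. arc(left, 1) → (3, -4) facing E
2. straight(1) → (4, -4) facing E
no other 2-command option fits: unique.

arc(left, 1), straight(1)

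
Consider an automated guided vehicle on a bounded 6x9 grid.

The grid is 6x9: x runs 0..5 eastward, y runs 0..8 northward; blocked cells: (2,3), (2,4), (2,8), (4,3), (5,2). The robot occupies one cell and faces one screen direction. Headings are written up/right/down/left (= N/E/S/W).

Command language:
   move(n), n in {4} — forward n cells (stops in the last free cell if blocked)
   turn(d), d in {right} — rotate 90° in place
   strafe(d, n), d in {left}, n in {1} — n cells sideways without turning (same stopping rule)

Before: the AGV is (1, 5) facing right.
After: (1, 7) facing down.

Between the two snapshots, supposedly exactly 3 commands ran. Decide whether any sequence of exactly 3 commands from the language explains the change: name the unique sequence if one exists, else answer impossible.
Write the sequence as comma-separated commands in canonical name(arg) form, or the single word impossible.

strafe(left, 1), strafe(left, 1), turn(right)

key: position moved to (1,7) AND the heading swung to S — translation plus rotation needed
start: (1, 5) facing right
1. strafe(left, 1) → (1, 6) facing right
2. strafe(left, 1) → (1, 7) facing right
3. turn(right) → (1, 7) facing down
uniquely the one of 27 3-step routes that fits.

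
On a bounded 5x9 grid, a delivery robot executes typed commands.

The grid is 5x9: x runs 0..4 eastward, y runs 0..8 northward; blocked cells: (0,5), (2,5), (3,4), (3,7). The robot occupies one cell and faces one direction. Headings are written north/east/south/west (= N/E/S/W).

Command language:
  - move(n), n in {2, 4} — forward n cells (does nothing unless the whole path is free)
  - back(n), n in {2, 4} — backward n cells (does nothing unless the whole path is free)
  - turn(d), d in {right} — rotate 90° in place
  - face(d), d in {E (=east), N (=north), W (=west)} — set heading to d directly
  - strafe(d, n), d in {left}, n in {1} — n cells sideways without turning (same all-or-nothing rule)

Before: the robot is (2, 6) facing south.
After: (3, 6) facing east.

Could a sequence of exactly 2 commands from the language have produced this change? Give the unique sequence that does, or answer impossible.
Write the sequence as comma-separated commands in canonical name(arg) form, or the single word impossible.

key: running face(E) before strafe(left, 1) would end elsewhere — order is forced
initial: (2, 6) facing south
step 1 (strafe(left, 1)): (3, 6) facing south
step 2 (face(E)): (3, 6) facing east
uniquely the one of 81 2-step routes that fits.

strafe(left, 1), face(E)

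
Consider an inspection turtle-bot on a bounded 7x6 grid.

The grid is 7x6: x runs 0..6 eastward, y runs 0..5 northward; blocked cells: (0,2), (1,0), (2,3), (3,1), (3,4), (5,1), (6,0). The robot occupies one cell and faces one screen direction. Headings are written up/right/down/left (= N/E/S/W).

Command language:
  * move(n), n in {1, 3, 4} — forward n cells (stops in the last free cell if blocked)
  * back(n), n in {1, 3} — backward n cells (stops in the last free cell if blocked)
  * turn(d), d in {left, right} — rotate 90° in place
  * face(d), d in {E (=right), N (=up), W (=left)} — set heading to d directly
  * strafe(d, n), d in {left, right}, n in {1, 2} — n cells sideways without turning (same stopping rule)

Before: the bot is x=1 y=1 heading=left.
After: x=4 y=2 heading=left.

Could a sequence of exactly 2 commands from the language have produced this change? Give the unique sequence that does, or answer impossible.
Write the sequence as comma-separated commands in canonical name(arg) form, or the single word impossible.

key: still facing W at the end — nothing in the sequence rotates
t0: x=1 y=1 heading=left
step 1 (strafe(right, 1)): x=1 y=2 heading=left
step 2 (back(3)): x=4 y=2 heading=left
no other 2-command option fits: unique.

strafe(right, 1), back(3)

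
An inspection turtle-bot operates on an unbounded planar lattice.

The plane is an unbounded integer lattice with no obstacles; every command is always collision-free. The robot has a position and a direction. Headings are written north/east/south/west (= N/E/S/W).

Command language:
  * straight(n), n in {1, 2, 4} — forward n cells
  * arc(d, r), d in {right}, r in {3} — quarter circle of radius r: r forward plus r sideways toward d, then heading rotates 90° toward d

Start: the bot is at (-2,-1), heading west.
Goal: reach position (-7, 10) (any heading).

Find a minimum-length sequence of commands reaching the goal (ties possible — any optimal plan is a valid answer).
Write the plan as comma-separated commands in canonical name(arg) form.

straight(2), arc(right, 3), straight(4), straight(4)

from: at (-2,-1), heading west
1. straight(2) → at (-4,-1), heading west
2. arc(right, 3) → at (-7,2), heading north
3. straight(4) → at (-7,6), heading north
4. straight(4) → at (-7,10), heading north
no 3-step plan works, so 4 is optimal.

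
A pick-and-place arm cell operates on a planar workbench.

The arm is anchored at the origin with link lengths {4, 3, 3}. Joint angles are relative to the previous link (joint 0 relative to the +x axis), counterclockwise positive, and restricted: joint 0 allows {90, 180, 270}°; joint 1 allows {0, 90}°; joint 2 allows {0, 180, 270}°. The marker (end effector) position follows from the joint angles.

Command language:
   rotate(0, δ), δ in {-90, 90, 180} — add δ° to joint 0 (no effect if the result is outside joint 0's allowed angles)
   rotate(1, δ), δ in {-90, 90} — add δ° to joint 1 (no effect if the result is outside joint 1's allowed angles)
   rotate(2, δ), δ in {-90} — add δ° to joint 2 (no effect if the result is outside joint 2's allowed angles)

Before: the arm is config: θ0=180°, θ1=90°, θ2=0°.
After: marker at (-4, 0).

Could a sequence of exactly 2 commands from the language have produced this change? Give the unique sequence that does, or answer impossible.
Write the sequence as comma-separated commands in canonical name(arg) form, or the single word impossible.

rotate(2, -90), rotate(2, -90)

start: config: θ0=180°, θ1=90°, θ2=0°
1. rotate(2, -90) → config: θ0=180°, θ1=90°, θ2=270°
2. rotate(2, -90) → config: θ0=180°, θ1=90°, θ2=180°
no rival 2-sequence matches.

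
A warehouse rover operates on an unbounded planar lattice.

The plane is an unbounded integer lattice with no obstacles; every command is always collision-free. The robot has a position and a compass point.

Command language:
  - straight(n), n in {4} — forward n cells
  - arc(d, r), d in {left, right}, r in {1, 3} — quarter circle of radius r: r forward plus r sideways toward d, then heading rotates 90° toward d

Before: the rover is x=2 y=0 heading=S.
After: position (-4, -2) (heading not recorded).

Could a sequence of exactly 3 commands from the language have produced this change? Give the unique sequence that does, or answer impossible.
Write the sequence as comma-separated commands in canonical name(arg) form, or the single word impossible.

arc(right, 1), straight(4), arc(left, 1)

key: order matters: swapping arc(right, 1) and arc(left, 1) lands elsewhere
start: x=2 y=0 heading=S
step 1 (arc(right, 1)): x=1 y=-1 heading=W
step 2 (straight(4)): x=-3 y=-1 heading=W
step 3 (arc(left, 1)): x=-4 y=-2 heading=S
no other 3-command option fits: unique.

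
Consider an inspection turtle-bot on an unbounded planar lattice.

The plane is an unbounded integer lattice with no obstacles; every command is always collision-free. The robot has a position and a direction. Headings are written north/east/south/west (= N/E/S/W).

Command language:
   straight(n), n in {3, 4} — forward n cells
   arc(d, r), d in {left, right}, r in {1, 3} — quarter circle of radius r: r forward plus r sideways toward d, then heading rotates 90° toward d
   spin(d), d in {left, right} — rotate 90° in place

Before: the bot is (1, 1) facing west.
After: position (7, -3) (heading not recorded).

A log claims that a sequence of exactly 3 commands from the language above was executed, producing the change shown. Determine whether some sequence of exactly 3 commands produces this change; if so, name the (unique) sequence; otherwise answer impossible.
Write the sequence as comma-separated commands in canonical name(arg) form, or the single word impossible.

key: running straight(4) before arc(left, 1) would end elsewhere — order is forced
initial: (1, 1) facing west
[1] after arc(left, 1): (0, 0) facing south
[2] after arc(left, 3): (3, -3) facing east
[3] after straight(4): (7, -3) facing east
no rival 3-sequence matches.

arc(left, 1), arc(left, 3), straight(4)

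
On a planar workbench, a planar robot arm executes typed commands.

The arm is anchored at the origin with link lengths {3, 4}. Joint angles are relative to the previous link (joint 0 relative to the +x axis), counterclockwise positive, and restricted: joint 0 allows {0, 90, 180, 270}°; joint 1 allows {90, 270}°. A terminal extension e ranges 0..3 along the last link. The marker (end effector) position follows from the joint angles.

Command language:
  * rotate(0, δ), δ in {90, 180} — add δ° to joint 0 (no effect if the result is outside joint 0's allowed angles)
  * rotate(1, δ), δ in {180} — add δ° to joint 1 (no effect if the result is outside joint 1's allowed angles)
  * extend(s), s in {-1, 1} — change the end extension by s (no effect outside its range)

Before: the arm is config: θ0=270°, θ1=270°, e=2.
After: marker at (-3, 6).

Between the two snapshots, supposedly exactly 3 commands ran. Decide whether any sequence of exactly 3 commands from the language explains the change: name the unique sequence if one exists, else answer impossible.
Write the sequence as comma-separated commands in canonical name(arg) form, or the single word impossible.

rotate(0, 90), rotate(0, 90), rotate(0, 90)

from: config: θ0=270°, θ1=270°, e=2
[1] after rotate(0, 90): config: θ0=0°, θ1=270°, e=2
[2] after rotate(0, 90): config: θ0=90°, θ1=270°, e=2
[3] after rotate(0, 90): config: θ0=180°, θ1=270°, e=2
all 125 alternatives checked — unique.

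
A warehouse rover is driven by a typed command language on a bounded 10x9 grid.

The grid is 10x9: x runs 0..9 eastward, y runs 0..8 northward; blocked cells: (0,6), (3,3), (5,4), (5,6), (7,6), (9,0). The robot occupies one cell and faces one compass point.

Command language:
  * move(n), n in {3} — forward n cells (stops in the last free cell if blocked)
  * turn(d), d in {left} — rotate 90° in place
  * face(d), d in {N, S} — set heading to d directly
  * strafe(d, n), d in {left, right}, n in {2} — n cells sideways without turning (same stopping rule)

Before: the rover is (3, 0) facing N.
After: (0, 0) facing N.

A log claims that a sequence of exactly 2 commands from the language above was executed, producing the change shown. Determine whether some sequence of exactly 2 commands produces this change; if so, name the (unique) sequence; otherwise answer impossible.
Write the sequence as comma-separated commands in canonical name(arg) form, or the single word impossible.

strafe(left, 2), strafe(left, 2)

key: the second strafe(left, 2) runs into the grid edge before its full distance
initial: (3, 0) facing N
1. strafe(left, 2) → (1, 0) facing N
2. strafe(left, 2) → (0, 0) facing N
all 36 alternatives checked — unique.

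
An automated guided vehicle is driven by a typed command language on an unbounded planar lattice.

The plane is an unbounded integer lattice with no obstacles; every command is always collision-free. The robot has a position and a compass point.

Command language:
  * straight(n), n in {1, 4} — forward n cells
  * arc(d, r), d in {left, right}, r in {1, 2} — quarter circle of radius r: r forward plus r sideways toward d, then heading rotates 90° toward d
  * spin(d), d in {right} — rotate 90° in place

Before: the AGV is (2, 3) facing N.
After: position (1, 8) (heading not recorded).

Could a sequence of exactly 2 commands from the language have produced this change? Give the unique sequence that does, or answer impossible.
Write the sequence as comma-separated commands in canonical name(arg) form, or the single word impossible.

straight(4), arc(left, 1)

key: running arc(left, 1) before straight(4) would end elsewhere — order is forced
start: (2, 3) facing N
step 1 (straight(4)): (2, 7) facing N
step 2 (arc(left, 1)): (1, 8) facing W
all 49 alternatives checked — unique.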